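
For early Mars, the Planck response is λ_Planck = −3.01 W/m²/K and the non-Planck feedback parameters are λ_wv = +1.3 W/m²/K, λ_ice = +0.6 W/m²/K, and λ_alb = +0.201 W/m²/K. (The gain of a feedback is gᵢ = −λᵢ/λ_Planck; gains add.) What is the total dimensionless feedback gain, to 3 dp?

0.698

Convert to gains: g_wv = 1.3/3.01 = 0.4319; g_ice = 0.6/3.01 = 0.1993; g_alb = 0.201/3.01 = 0.06678.
Total gain g = 0.69798.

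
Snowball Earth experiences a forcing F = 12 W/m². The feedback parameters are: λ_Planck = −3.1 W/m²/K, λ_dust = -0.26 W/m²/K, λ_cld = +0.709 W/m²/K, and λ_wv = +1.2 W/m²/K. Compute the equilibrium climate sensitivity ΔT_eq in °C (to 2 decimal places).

8.27 °C

Net feedback parameter λ = (−3.1) + (-0.26) + (+0.709) + (+1.2) = -1.451 W/m²/K.
ΔT = −F/λ = −12/(-1.451) = 8.27 °C.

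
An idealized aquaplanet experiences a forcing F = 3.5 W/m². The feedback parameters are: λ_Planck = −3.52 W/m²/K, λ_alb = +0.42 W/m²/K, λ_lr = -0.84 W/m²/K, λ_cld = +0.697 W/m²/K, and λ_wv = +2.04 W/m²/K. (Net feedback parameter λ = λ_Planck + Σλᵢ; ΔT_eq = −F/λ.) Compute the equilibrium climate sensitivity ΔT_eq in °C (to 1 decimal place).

2.9 °C

Net feedback parameter λ = (−3.52) + (+0.42) + (-0.84) + (+0.697) + (+2.04) = -1.203 W/m²/K.
ΔT = −F/λ = −3.5/(-1.203) = 2.9 °C.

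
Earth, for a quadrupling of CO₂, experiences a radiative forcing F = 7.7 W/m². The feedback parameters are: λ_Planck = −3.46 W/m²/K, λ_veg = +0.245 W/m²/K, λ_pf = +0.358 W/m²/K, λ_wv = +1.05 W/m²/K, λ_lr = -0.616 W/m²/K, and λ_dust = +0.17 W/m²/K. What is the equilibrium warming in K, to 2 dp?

3.42 K

Net feedback parameter λ = (−3.46) + (+0.245) + (+0.358) + (+1.05) + (-0.616) + (+0.17) = -2.253 W/m²/K.
ΔT = −F/λ = −7.7/(-2.253) = 3.42 K.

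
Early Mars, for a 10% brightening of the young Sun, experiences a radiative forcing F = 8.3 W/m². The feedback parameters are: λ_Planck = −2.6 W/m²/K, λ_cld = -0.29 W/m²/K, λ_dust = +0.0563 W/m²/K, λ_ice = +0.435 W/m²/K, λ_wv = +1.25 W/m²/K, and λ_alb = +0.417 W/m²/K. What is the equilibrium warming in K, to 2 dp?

Net feedback parameter λ = (−2.6) + (-0.29) + (+0.0563) + (+0.435) + (+1.25) + (+0.417) = -0.7317 W/m²/K.
ΔT = −F/λ = −8.3/(-0.7317) = 11.34 K.

11.34 K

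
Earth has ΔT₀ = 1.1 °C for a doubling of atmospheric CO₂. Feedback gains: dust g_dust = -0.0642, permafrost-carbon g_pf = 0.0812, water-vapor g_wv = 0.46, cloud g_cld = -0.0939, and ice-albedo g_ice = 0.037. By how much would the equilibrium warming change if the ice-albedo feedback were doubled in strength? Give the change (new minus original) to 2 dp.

Original: g = 0.4201, ΔT = 1.1/(1−0.4201) = 1.8969 °C.
With doubled ice-albedo: g' = 0.4571, ΔT' = 1.1/(1−0.4571) = 2.0262 °C.
Change = 2.0262 − 1.8969 = 0.13 °C.

0.13 °C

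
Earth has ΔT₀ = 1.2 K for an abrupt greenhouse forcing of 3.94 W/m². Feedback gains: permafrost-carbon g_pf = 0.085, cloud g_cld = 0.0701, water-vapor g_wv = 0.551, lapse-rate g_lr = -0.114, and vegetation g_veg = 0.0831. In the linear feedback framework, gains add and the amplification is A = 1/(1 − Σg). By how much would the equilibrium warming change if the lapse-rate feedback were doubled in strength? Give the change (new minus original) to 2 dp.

-0.96 K

Original: g = 0.6752, ΔT = 1.2/(1−0.6752) = 3.6946 K.
With doubled lapse-rate: g' = 0.5612, ΔT' = 1.2/(1−0.5612) = 2.7347 K.
Change = 2.7347 − 3.6946 = -0.96 K.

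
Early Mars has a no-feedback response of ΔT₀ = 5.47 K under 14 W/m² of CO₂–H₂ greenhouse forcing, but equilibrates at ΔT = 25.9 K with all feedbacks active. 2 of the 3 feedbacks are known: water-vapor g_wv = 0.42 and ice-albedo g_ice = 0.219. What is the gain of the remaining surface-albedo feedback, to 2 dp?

0.15

Amplification A = ΔT/ΔT₀ = 25.9/5.47 = 4.735.
Total gain g = 1 − 1/A = 1 − 1/4.735 = 0.7888.
Known gains sum to 0.42 + 0.219 = 0.639.
g_alb = 0.7888 − 0.639 = 0.15.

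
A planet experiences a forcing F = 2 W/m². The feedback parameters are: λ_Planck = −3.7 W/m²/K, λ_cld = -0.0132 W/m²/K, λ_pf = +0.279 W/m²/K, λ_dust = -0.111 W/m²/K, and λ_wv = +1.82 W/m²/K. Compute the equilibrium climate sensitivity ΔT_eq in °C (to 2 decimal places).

Net feedback parameter λ = (−3.7) + (-0.0132) + (+0.279) + (-0.111) + (+1.82) = -1.7252 W/m²/K.
ΔT = −F/λ = −2/(-1.7252) = 1.16 °C.

1.16 °C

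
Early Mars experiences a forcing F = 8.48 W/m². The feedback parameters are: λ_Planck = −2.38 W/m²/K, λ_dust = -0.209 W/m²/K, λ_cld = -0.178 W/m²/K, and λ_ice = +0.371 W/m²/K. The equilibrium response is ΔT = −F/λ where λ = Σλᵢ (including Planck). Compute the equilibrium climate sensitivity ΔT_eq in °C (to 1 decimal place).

3.5 °C

Net feedback parameter λ = (−2.38) + (-0.209) + (-0.178) + (+0.371) = -2.396 W/m²/K.
ΔT = −F/λ = −8.48/(-2.396) = 3.5 °C.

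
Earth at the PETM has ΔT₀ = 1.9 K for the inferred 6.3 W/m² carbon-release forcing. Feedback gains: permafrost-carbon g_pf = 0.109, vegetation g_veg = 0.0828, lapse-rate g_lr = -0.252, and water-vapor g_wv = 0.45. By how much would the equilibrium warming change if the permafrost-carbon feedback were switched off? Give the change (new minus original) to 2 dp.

Original: g = 0.3898, ΔT = 1.9/(1−0.3898) = 3.1137 K.
Without permafrost-carbon: g' = 0.2808, ΔT' = 1.9/(1−0.2808) = 2.6418 K.
Change = 2.6418 − 3.1137 = -0.47 K.

-0.47 K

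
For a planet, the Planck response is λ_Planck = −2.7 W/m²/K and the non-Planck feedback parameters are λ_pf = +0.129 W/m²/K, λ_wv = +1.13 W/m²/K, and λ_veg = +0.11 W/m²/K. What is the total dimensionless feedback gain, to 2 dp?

Convert to gains: g_pf = 0.129/2.7 = 0.04778; g_wv = 1.13/2.7 = 0.4185; g_veg = 0.11/2.7 = 0.04074.
Total gain g = 0.50702.

0.51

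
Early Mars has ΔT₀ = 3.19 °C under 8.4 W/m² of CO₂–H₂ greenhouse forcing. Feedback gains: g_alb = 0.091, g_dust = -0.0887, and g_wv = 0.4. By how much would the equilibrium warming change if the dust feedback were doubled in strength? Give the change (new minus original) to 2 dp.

-0.69 °C

Original: g = 0.4023, ΔT = 3.19/(1−0.4023) = 5.3371 °C.
With doubled dust: g' = 0.3136, ΔT' = 3.19/(1−0.3136) = 4.6474 °C.
Change = 4.6474 − 5.3371 = -0.69 °C.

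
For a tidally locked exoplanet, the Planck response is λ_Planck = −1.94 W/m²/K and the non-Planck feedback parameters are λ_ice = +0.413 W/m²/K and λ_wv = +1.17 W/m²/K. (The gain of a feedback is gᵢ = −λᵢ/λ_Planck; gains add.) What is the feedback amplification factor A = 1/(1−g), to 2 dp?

Convert to gains: g_ice = 0.413/1.94 = 0.2129; g_wv = 1.17/1.94 = 0.6031.
Total gain g = 0.816.
A = 1/(1 − 0.816) = 5.43.

5.43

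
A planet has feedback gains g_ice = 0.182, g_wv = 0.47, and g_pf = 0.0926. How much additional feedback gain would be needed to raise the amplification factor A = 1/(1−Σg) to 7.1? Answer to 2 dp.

0.11

Current total gain = 0.7446.
Target gain for A = 7.1: g* = 1 − 1/7.1 = 0.8592.
Additional gain needed = 0.8592 − 0.7446 = 0.11.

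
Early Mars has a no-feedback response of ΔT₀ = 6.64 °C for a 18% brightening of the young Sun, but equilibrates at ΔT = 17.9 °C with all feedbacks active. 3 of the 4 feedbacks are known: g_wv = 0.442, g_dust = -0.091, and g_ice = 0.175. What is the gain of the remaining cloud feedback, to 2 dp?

0.10

Amplification A = ΔT/ΔT₀ = 17.9/6.64 = 2.696.
Total gain g = 1 − 1/A = 1 − 1/2.696 = 0.6291.
Known gains sum to 0.442 − 0.091 + 0.175 = 0.526.
g_cld = 0.6291 − 0.526 = 0.10.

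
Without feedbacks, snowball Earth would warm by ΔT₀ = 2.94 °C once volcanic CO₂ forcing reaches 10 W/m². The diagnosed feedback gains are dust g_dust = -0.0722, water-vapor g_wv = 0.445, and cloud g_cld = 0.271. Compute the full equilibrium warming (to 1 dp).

Total gain g = -0.0722 + 0.445 + 0.271 = 0.6438.
Amplification A = 1/(1 − 0.6438) = 2.807.
ΔT = 2.94 × 2.807 = 8.3 °C.

8.3 °C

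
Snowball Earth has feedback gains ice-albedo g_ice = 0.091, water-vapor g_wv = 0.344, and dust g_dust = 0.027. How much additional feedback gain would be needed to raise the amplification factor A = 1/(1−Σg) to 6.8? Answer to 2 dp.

0.39

Current total gain = 0.462.
Target gain for A = 6.8: g* = 1 − 1/6.8 = 0.8529.
Additional gain needed = 0.8529 − 0.462 = 0.39.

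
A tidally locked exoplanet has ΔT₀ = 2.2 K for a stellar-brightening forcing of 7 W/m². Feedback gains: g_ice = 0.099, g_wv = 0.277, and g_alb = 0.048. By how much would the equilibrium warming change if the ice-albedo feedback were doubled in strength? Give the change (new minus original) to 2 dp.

0.79 K

Original: g = 0.424, ΔT = 2.2/(1−0.424) = 3.8194 K.
With doubled ice-albedo: g' = 0.523, ΔT' = 2.2/(1−0.523) = 4.6122 K.
Change = 4.6122 − 3.8194 = 0.79 K.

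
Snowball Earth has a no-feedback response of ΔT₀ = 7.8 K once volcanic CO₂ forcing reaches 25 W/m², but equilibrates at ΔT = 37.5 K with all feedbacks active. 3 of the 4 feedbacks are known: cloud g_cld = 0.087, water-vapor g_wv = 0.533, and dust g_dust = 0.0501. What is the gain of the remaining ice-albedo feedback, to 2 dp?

Amplification A = ΔT/ΔT₀ = 37.5/7.8 = 4.808.
Total gain g = 1 − 1/A = 1 − 1/4.808 = 0.792.
Known gains sum to 0.087 + 0.533 + 0.0501 = 0.6701.
g_ice = 0.792 − 0.6701 = 0.12.

0.12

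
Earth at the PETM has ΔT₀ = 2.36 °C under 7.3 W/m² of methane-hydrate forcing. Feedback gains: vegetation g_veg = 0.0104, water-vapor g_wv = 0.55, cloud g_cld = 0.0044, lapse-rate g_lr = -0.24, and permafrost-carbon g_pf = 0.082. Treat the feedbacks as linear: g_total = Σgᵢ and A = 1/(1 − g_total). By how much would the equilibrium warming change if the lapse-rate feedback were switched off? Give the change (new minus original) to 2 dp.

2.70 °C

Original: g = 0.4068, ΔT = 2.36/(1−0.4068) = 3.9784 °C.
Without lapse-rate: g' = 0.6468, ΔT' = 2.36/(1−0.6468) = 6.6818 °C.
Change = 6.6818 − 3.9784 = 2.70 °C.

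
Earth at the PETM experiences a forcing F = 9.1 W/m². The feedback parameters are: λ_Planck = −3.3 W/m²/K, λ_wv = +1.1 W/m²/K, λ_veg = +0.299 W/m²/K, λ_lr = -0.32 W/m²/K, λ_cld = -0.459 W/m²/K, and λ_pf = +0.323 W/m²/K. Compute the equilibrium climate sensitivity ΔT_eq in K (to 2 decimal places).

3.86 K

Net feedback parameter λ = (−3.3) + (+1.1) + (+0.299) + (-0.32) + (-0.459) + (+0.323) = -2.357 W/m²/K.
ΔT = −F/λ = −9.1/(-2.357) = 3.86 K.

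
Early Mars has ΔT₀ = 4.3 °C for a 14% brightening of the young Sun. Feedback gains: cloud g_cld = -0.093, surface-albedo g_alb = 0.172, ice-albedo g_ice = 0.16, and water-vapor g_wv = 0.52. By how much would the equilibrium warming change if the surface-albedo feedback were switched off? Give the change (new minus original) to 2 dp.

Original: g = 0.759, ΔT = 4.3/(1−0.759) = 17.8423 °C.
Without surface-albedo: g' = 0.587, ΔT' = 4.3/(1−0.587) = 10.4116 °C.
Change = 10.4116 − 17.8423 = -7.43 °C.

-7.43 °C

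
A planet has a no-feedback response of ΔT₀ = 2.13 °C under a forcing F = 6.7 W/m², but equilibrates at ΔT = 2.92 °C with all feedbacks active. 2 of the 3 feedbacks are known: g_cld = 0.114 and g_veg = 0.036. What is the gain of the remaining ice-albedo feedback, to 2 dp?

0.12

Amplification A = ΔT/ΔT₀ = 2.92/2.13 = 1.371.
Total gain g = 1 − 1/A = 1 − 1/1.371 = 0.2706.
Known gains sum to 0.114 + 0.036 = 0.15.
g_ice = 0.2706 − 0.15 = 0.12.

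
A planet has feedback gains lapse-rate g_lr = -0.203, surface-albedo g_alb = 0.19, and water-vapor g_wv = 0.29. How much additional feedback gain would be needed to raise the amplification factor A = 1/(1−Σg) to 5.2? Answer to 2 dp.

Current total gain = 0.277.
Target gain for A = 5.2: g* = 1 − 1/5.2 = 0.8077.
Additional gain needed = 0.8077 − 0.277 = 0.53.

0.53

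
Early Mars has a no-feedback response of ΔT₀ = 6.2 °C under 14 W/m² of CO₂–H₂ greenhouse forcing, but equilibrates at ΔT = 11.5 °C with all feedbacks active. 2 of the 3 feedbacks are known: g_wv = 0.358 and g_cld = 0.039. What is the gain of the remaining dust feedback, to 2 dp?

0.06

Amplification A = ΔT/ΔT₀ = 11.5/6.2 = 1.855.
Total gain g = 1 − 1/A = 1 − 1/1.855 = 0.4609.
Known gains sum to 0.358 + 0.039 = 0.397.
g_dust = 0.4609 − 0.397 = 0.06.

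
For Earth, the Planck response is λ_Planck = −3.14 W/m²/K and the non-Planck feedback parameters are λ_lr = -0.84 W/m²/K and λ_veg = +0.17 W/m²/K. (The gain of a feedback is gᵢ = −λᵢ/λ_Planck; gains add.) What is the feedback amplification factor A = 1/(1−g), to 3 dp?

0.824

Convert to gains: g_lr = -0.84/3.14 = -0.2675; g_veg = 0.17/3.14 = 0.05414.
Total gain g = -0.21336.
A = 1/(1 + 0.21336) = 0.824.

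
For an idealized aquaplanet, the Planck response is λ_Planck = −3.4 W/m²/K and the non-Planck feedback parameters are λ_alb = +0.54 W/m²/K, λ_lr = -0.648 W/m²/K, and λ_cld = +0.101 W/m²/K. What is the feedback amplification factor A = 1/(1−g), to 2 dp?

Convert to gains: g_alb = 0.54/3.4 = 0.1588; g_lr = -0.648/3.4 = -0.1906; g_cld = 0.101/3.4 = 0.02971.
Total gain g = -0.00209.
A = 1/(1 + 0.00209) = 1.00.

1.00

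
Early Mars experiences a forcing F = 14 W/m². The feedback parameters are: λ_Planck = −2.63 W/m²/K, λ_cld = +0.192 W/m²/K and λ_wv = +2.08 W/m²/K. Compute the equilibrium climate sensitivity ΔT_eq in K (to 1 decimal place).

39.1 K

Net feedback parameter λ = (−2.63) + (+0.192) + (+2.08) = -0.358 W/m²/K.
ΔT = −F/λ = −14/(-0.358) = 39.1 K.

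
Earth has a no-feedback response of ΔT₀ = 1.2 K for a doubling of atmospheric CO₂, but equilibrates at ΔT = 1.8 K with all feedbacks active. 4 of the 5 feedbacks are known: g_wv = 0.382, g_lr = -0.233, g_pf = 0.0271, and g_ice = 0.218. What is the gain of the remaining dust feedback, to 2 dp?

-0.06

Amplification A = ΔT/ΔT₀ = 1.8/1.2 = 1.5.
Total gain g = 1 − 1/A = 1 − 1/1.5 = 0.3333.
Known gains sum to 0.382 − 0.233 + 0.0271 + 0.218 = 0.3941.
g_dust = 0.3333 − 0.3941 = -0.06.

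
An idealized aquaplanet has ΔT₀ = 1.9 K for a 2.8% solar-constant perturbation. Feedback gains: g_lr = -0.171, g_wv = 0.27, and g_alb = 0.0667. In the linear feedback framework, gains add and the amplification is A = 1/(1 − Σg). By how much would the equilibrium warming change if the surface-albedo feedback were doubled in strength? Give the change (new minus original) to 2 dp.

0.20 K

Original: g = 0.1657, ΔT = 1.9/(1−0.1657) = 2.2774 K.
With doubled surface-albedo: g' = 0.2324, ΔT' = 1.9/(1−0.2324) = 2.4752 K.
Change = 2.4752 − 2.2774 = 0.20 K.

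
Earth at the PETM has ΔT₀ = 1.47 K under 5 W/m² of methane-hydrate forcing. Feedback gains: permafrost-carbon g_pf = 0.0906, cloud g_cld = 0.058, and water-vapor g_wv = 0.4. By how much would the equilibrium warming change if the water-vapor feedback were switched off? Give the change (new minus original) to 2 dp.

Original: g = 0.5486, ΔT = 1.47/(1−0.5486) = 3.2565 K.
Without water-vapor: g' = 0.1486, ΔT' = 1.47/(1−0.1486) = 1.7266 K.
Change = 1.7266 − 3.2565 = -1.53 K.

-1.53 K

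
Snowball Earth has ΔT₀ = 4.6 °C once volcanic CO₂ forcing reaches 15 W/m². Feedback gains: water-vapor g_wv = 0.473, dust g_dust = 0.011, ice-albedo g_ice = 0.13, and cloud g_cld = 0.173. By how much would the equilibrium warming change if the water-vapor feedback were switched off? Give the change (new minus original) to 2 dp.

-14.89 °C

Original: g = 0.787, ΔT = 4.6/(1−0.787) = 21.5962 °C.
Without water-vapor: g' = 0.314, ΔT' = 4.6/(1−0.314) = 6.7055 °C.
Change = 6.7055 − 21.5962 = -14.89 °C.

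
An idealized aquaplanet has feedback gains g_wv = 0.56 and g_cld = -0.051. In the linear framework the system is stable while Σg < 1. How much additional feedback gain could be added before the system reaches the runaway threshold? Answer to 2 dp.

0.49

Current total gain = 0.56 − 0.051 = 0.509.
Margin to runaway = 1 − 0.509 = 0.49.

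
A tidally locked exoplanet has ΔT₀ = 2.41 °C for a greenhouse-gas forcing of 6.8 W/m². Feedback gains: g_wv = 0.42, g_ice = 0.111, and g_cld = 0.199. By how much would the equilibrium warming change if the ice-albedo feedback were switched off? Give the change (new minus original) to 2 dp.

-2.60 °C

Original: g = 0.73, ΔT = 2.41/(1−0.73) = 8.9259 °C.
Without ice-albedo: g' = 0.619, ΔT' = 2.41/(1−0.619) = 6.3255 °C.
Change = 6.3255 − 8.9259 = -2.60 °C.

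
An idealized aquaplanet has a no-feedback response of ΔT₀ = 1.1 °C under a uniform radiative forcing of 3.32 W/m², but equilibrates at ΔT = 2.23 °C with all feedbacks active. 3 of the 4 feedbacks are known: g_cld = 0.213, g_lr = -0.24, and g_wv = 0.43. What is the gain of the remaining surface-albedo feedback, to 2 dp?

0.10

Amplification A = ΔT/ΔT₀ = 2.23/1.1 = 2.027.
Total gain g = 1 − 1/A = 1 − 1/2.027 = 0.5067.
Known gains sum to 0.213 − 0.24 + 0.43 = 0.403.
g_alb = 0.5067 − 0.403 = 0.10.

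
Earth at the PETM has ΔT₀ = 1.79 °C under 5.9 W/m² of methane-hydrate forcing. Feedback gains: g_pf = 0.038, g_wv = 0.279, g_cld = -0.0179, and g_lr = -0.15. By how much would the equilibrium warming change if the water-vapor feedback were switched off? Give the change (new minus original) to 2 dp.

-0.52 °C

Original: g = 0.1491, ΔT = 1.79/(1−0.1491) = 2.1037 °C.
Without water-vapor: g' = -0.1299, ΔT' = 1.79/(1+0.1299) = 1.5842 °C.
Change = 1.5842 − 2.1037 = -0.52 °C.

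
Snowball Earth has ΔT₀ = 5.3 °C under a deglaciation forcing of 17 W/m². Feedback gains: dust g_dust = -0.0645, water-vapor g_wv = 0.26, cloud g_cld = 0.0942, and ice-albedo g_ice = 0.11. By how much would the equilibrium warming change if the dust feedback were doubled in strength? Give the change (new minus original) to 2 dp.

-0.86 °C

Original: g = 0.3997, ΔT = 5.3/(1−0.3997) = 8.8289 °C.
With doubled dust: g' = 0.3352, ΔT' = 5.3/(1−0.3352) = 7.9723 °C.
Change = 7.9723 − 8.8289 = -0.86 °C.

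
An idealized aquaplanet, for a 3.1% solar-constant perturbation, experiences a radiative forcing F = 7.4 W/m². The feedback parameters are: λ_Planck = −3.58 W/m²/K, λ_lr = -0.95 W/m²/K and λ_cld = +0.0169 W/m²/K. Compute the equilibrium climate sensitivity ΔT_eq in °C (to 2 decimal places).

Net feedback parameter λ = (−3.58) + (-0.95) + (+0.0169) = -4.5131 W/m²/K.
ΔT = −F/λ = −7.4/(-4.5131) = 1.64 °C.

1.64 °C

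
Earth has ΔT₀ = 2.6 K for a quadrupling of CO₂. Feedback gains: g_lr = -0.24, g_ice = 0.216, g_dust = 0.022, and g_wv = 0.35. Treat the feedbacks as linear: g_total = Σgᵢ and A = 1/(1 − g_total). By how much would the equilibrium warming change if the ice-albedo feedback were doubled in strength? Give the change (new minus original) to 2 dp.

1.98 K

Original: g = 0.348, ΔT = 2.6/(1−0.348) = 3.9877 K.
With doubled ice-albedo: g' = 0.564, ΔT' = 2.6/(1−0.564) = 5.9633 K.
Change = 5.9633 − 3.9877 = 1.98 K.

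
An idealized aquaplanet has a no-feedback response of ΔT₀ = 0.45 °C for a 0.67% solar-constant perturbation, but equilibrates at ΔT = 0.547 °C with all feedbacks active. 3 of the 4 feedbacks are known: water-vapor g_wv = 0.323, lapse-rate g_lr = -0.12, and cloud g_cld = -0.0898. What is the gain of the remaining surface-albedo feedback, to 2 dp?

0.06

Amplification A = ΔT/ΔT₀ = 0.547/0.45 = 1.216.
Total gain g = 1 − 1/A = 1 − 1/1.216 = 0.1776.
Known gains sum to 0.323 − 0.12 − 0.0898 = 0.1132.
g_alb = 0.1776 − 0.1132 = 0.06.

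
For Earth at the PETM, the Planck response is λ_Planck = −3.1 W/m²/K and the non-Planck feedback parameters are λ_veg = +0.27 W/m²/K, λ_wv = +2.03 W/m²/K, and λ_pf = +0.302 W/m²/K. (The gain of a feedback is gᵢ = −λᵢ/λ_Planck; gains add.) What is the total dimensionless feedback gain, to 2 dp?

0.84

Convert to gains: g_veg = 0.27/3.1 = 0.0871; g_wv = 2.03/3.1 = 0.6548; g_pf = 0.302/3.1 = 0.09742.
Total gain g = 0.83932.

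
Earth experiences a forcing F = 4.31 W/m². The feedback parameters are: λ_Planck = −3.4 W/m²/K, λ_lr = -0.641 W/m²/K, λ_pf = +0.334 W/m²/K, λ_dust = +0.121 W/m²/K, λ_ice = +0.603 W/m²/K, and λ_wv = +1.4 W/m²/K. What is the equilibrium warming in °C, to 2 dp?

Net feedback parameter λ = (−3.4) + (-0.641) + (+0.334) + (+0.121) + (+0.603) + (+1.4) = -1.583 W/m²/K.
ΔT = −F/λ = −4.31/(-1.583) = 2.72 °C.

2.72 °C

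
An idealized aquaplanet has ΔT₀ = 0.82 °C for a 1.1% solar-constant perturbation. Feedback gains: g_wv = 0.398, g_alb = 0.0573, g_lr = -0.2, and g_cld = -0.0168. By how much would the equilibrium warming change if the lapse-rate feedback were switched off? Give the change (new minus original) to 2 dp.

Original: g = 0.2385, ΔT = 0.82/(1−0.2385) = 1.0768 °C.
Without lapse-rate: g' = 0.4385, ΔT' = 0.82/(1−0.4385) = 1.4604 °C.
Change = 1.4604 − 1.0768 = 0.38 °C.

0.38 °C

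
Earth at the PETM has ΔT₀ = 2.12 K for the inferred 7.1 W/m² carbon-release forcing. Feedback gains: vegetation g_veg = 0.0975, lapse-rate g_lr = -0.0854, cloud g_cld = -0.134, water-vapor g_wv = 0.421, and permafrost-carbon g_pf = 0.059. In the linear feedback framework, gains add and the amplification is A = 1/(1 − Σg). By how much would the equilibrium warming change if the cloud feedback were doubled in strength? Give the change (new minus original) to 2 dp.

-0.57 K

Original: g = 0.3581, ΔT = 2.12/(1−0.3581) = 3.3027 K.
With doubled cloud: g' = 0.2241, ΔT' = 2.12/(1−0.2241) = 2.7323 K.
Change = 2.7323 − 3.3027 = -0.57 K.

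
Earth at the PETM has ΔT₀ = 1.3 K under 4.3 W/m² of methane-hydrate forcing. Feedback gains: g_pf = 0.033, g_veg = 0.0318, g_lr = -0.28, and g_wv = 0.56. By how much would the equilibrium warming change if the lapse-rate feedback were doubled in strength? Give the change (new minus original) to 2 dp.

Original: g = 0.3448, ΔT = 1.3/(1−0.3448) = 1.9841 K.
With doubled lapse-rate: g' = 0.0648, ΔT' = 1.3/(1−0.0648) = 1.3901 K.
Change = 1.3901 − 1.9841 = -0.59 K.

-0.59 K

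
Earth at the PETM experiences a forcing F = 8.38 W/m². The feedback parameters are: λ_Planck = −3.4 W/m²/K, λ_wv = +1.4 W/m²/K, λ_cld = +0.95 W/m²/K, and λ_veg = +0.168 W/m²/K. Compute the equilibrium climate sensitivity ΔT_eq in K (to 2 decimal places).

Net feedback parameter λ = (−3.4) + (+1.4) + (+0.95) + (+0.168) = -0.882 W/m²/K.
ΔT = −F/λ = −8.38/(-0.882) = 9.50 K.

9.50 K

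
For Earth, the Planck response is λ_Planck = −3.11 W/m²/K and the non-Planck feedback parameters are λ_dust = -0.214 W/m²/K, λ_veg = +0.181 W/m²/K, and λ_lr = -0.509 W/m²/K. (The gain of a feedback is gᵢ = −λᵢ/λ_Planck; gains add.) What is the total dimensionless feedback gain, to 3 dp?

-0.174

Convert to gains: g_dust = -0.214/3.11 = -0.06881; g_veg = 0.181/3.11 = 0.0582; g_lr = -0.509/3.11 = -0.1637.
Total gain g = -0.17431.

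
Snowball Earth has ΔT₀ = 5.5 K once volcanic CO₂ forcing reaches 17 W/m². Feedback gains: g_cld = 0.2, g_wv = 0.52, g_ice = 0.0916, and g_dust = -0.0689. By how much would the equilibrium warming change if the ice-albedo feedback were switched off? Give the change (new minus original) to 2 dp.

-5.61 K

Original: g = 0.7427, ΔT = 5.5/(1−0.7427) = 21.3758 K.
Without ice-albedo: g' = 0.6511, ΔT' = 5.5/(1−0.6511) = 15.7638 K.
Change = 15.7638 − 21.3758 = -5.61 K.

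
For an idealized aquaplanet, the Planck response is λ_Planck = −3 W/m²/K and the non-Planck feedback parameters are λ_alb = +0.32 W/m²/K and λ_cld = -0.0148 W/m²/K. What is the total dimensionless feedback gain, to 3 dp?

Convert to gains: g_alb = 0.32/3 = 0.1067; g_cld = -0.0148/3 = -0.004933.
Total gain g = 0.101767.

0.102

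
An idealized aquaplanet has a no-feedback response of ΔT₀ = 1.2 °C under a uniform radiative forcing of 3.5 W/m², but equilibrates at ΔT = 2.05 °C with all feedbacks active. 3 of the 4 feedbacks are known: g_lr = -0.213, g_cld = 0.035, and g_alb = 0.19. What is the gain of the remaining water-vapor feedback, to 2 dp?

0.40

Amplification A = ΔT/ΔT₀ = 2.05/1.2 = 1.708.
Total gain g = 1 − 1/A = 1 − 1/1.708 = 0.4145.
Known gains sum to -0.213 + 0.035 + 0.19 = 0.012.
g_wv = 0.4145 − 0.012 = 0.40.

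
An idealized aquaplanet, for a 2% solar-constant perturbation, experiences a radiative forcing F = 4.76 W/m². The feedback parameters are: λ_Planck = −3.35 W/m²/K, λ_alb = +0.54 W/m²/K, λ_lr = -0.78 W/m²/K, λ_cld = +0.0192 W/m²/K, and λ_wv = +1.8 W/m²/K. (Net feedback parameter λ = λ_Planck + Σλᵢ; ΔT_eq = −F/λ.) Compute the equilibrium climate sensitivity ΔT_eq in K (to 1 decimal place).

2.7 K

Net feedback parameter λ = (−3.35) + (+0.54) + (-0.78) + (+0.0192) + (+1.8) = -1.7708 W/m²/K.
ΔT = −F/λ = −4.76/(-1.7708) = 2.7 K.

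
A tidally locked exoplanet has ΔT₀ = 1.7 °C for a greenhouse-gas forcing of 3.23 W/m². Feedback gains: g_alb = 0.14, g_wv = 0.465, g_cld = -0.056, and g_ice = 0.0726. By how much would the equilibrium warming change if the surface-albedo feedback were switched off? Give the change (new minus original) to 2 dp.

Original: g = 0.6216, ΔT = 1.7/(1−0.6216) = 4.4926 °C.
Without surface-albedo: g' = 0.4816, ΔT' = 1.7/(1−0.4816) = 3.2793 °C.
Change = 3.2793 − 4.4926 = -1.21 °C.

-1.21 °C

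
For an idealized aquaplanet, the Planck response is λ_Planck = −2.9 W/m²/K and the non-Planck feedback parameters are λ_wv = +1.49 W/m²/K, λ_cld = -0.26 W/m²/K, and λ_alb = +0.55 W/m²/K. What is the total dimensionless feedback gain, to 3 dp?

Convert to gains: g_wv = 1.49/2.9 = 0.5138; g_cld = -0.26/2.9 = -0.08966; g_alb = 0.55/2.9 = 0.1897.
Total gain g = 0.61384.

0.614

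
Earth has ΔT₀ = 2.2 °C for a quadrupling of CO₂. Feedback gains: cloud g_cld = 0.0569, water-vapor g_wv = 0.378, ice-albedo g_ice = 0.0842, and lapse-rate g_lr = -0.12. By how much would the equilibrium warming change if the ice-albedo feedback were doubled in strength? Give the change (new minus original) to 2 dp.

0.60 °C

Original: g = 0.3991, ΔT = 2.2/(1−0.3991) = 3.6612 °C.
With doubled ice-albedo: g' = 0.4833, ΔT' = 2.2/(1−0.4833) = 4.2578 °C.
Change = 4.2578 − 3.6612 = 0.60 °C.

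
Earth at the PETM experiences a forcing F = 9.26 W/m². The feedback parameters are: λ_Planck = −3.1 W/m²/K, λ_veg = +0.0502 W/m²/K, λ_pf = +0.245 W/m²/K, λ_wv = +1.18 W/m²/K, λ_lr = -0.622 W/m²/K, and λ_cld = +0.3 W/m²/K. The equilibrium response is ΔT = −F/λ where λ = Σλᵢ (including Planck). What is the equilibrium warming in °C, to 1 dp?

Net feedback parameter λ = (−3.1) + (+0.0502) + (+0.245) + (+1.18) + (-0.622) + (+0.3) = -1.9468 W/m²/K.
ΔT = −F/λ = −9.26/(-1.9468) = 4.8 °C.

4.8 °C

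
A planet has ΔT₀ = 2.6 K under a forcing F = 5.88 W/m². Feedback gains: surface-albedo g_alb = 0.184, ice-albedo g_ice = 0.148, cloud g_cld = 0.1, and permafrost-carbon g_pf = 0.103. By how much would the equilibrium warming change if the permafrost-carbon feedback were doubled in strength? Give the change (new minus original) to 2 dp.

Original: g = 0.535, ΔT = 2.6/(1−0.535) = 5.5914 K.
With doubled permafrost-carbon: g' = 0.638, ΔT' = 2.6/(1−0.638) = 7.1823 K.
Change = 7.1823 − 5.5914 = 1.59 K.

1.59 K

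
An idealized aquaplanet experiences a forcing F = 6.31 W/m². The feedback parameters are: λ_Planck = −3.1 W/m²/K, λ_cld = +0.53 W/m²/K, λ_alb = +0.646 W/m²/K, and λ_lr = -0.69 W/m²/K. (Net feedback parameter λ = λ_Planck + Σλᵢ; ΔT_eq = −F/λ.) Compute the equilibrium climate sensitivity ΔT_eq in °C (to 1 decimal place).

Net feedback parameter λ = (−3.1) + (+0.53) + (+0.646) + (-0.69) = -2.614 W/m²/K.
ΔT = −F/λ = −6.31/(-2.614) = 2.4 °C.

2.4 °C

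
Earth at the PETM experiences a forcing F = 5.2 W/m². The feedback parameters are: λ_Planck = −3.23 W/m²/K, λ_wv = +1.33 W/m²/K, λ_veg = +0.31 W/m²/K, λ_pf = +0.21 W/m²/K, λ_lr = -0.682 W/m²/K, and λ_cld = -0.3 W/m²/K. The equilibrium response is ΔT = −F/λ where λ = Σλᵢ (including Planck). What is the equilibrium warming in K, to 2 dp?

2.20 K

Net feedback parameter λ = (−3.23) + (+1.33) + (+0.31) + (+0.21) + (-0.682) + (-0.3) = -2.362 W/m²/K.
ΔT = −F/λ = −5.2/(-2.362) = 2.20 K.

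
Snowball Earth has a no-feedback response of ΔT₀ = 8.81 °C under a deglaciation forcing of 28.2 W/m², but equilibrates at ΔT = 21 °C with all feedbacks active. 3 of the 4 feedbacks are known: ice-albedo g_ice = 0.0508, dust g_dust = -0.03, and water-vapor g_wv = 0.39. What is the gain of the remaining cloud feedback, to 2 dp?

Amplification A = ΔT/ΔT₀ = 21/8.81 = 2.384.
Total gain g = 1 − 1/A = 1 − 1/2.384 = 0.5805.
Known gains sum to 0.0508 − 0.03 + 0.39 = 0.4108.
g_cld = 0.5805 − 0.4108 = 0.17.

0.17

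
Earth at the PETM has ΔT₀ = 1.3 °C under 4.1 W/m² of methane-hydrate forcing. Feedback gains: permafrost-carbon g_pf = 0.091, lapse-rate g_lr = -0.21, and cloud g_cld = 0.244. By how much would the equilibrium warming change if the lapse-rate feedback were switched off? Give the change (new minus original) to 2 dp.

0.47 °C

Original: g = 0.125, ΔT = 1.3/(1−0.125) = 1.4857 °C.
Without lapse-rate: g' = 0.335, ΔT' = 1.3/(1−0.335) = 1.9549 °C.
Change = 1.9549 − 1.4857 = 0.47 °C.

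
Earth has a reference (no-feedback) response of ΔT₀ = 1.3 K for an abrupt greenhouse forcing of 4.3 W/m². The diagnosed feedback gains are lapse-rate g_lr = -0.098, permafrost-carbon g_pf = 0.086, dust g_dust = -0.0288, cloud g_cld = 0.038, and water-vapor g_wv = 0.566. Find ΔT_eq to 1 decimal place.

Total gain g = -0.098 + 0.086 − 0.0288 + 0.038 + 0.566 = 0.5632.
Amplification A = 1/(1 − 0.5632) = 2.289.
ΔT = 1.3 × 2.289 = 3.0 K.

3.0 K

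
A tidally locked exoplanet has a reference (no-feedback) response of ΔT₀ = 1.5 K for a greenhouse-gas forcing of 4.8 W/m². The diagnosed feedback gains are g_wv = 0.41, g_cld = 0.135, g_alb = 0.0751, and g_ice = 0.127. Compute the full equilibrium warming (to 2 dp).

5.93 K

Total gain g = 0.41 + 0.135 + 0.0751 + 0.127 = 0.7471.
Amplification A = 1/(1 − 0.7471) = 3.954.
ΔT = 1.5 × 3.954 = 5.93 K.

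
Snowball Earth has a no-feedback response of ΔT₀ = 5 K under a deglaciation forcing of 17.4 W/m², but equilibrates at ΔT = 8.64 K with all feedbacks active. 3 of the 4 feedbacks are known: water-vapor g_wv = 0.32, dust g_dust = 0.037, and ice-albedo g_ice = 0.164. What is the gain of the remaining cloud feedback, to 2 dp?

Amplification A = ΔT/ΔT₀ = 8.64/5 = 1.728.
Total gain g = 1 − 1/A = 1 − 1/1.728 = 0.4213.
Known gains sum to 0.32 + 0.037 + 0.164 = 0.521.
g_cld = 0.4213 − 0.521 = -0.10.

-0.10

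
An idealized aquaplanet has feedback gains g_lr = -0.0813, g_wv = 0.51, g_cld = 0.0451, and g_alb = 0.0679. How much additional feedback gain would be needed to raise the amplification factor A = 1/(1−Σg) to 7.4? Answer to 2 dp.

Current total gain = 0.5417.
Target gain for A = 7.4: g* = 1 − 1/7.4 = 0.8649.
Additional gain needed = 0.8649 − 0.5417 = 0.32.

0.32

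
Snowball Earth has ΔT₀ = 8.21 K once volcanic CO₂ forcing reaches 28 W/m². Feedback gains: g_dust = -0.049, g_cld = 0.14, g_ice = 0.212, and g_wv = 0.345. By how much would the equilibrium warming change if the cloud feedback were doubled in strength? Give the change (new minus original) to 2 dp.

Original: g = 0.648, ΔT = 8.21/(1−0.648) = 23.3239 K.
With doubled cloud: g' = 0.788, ΔT' = 8.21/(1−0.788) = 38.7264 K.
Change = 38.7264 − 23.3239 = 15.40 K.

15.40 K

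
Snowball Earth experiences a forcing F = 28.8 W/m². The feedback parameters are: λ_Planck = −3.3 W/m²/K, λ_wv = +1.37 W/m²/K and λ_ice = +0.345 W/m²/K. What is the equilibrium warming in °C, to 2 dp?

18.17 °C

Net feedback parameter λ = (−3.3) + (+1.37) + (+0.345) = -1.585 W/m²/K.
ΔT = −F/λ = −28.8/(-1.585) = 18.17 °C.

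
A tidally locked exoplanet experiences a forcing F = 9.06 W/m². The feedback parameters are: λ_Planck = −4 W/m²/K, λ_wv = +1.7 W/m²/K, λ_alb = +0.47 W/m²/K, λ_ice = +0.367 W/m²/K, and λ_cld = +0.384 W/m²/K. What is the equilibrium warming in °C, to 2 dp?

8.40 °C

Net feedback parameter λ = (−4) + (+1.7) + (+0.47) + (+0.367) + (+0.384) = -1.079 W/m²/K.
ΔT = −F/λ = −9.06/(-1.079) = 8.40 °C.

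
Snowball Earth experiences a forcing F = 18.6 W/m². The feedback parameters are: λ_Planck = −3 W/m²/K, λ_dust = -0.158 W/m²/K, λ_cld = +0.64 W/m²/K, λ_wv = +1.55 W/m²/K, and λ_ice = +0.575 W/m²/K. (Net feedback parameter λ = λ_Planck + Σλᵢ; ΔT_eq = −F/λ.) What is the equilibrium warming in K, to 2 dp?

47.33 K

Net feedback parameter λ = (−3) + (-0.158) + (+0.64) + (+1.55) + (+0.575) = -0.393 W/m²/K.
ΔT = −F/λ = −18.6/(-0.393) = 47.33 K.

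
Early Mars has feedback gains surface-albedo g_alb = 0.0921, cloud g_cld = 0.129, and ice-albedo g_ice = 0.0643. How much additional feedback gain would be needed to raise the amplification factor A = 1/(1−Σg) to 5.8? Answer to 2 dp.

Current total gain = 0.2854.
Target gain for A = 5.8: g* = 1 − 1/5.8 = 0.8276.
Additional gain needed = 0.8276 − 0.2854 = 0.54.

0.54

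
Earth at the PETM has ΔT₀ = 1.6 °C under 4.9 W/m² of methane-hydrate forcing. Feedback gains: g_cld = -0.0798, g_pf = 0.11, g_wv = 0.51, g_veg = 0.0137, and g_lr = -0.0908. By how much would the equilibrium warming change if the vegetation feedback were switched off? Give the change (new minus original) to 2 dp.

Original: g = 0.4631, ΔT = 1.6/(1−0.4631) = 2.9801 °C.
Without vegetation: g' = 0.4494, ΔT' = 1.6/(1−0.4494) = 2.9059 °C.
Change = 2.9059 − 2.9801 = -0.07 °C.

-0.07 °C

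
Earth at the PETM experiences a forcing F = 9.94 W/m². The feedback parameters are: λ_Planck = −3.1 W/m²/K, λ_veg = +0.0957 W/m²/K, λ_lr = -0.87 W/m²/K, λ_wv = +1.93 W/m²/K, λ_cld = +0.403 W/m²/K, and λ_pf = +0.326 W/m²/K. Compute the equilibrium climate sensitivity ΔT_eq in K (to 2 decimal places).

Net feedback parameter λ = (−3.1) + (+0.0957) + (-0.87) + (+1.93) + (+0.403) + (+0.326) = -1.2153 W/m²/K.
ΔT = −F/λ = −9.94/(-1.2153) = 8.18 K.

8.18 K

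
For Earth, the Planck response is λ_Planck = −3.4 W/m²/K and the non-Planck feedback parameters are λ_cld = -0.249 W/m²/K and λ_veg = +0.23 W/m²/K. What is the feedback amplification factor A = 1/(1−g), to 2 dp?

Convert to gains: g_cld = -0.249/3.4 = -0.07324; g_veg = 0.23/3.4 = 0.06765.
Total gain g = -0.00559.
A = 1/(1 + 0.00559) = 0.99.

0.99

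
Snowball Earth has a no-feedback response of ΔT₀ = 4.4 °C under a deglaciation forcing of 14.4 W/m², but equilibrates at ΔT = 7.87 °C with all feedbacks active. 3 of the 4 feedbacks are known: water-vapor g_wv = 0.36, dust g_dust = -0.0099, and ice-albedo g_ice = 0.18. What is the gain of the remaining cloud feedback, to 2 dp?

-0.09

Amplification A = ΔT/ΔT₀ = 7.87/4.4 = 1.789.
Total gain g = 1 − 1/A = 1 − 1/1.789 = 0.441.
Known gains sum to 0.36 − 0.0099 + 0.18 = 0.5301.
g_cld = 0.441 − 0.5301 = -0.09.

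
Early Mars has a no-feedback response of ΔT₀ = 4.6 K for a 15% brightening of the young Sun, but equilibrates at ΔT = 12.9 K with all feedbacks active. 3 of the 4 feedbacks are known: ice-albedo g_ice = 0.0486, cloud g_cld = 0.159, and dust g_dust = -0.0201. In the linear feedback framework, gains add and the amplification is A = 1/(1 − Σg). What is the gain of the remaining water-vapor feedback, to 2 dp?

Amplification A = ΔT/ΔT₀ = 12.9/4.6 = 2.804.
Total gain g = 1 − 1/A = 1 − 1/2.804 = 0.6434.
Known gains sum to 0.0486 + 0.159 − 0.0201 = 0.1875.
g_wv = 0.6434 − 0.1875 = 0.46.

0.46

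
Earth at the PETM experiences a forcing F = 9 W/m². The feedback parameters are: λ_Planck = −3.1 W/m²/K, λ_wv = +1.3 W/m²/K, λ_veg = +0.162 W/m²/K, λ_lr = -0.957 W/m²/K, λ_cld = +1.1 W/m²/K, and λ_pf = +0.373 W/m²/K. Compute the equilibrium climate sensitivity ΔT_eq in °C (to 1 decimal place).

8.0 °C

Net feedback parameter λ = (−3.1) + (+1.3) + (+0.162) + (-0.957) + (+1.1) + (+0.373) = -1.122 W/m²/K.
ΔT = −F/λ = −9/(-1.122) = 8.0 °C.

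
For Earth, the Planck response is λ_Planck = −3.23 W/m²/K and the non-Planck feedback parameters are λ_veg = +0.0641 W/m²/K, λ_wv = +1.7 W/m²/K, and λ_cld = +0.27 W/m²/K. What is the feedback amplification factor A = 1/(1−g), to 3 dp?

2.701

Convert to gains: g_veg = 0.0641/3.23 = 0.01985; g_wv = 1.7/3.23 = 0.5263; g_cld = 0.27/3.23 = 0.08359.
Total gain g = 0.62974.
A = 1/(1 − 0.62974) = 2.701.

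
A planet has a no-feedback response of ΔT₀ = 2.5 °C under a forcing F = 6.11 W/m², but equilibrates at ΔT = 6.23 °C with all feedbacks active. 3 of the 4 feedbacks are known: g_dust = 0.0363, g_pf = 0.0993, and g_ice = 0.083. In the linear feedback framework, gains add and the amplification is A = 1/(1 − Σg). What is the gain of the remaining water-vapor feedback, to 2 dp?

0.38

Amplification A = ΔT/ΔT₀ = 6.23/2.5 = 2.492.
Total gain g = 1 − 1/A = 1 − 1/2.492 = 0.5987.
Known gains sum to 0.0363 + 0.0993 + 0.083 = 0.2186.
g_wv = 0.5987 − 0.2186 = 0.38.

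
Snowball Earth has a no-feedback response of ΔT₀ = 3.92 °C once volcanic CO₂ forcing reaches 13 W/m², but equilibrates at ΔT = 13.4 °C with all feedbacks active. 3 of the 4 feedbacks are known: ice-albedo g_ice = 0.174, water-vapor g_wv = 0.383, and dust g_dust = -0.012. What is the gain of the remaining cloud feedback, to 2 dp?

0.16

Amplification A = ΔT/ΔT₀ = 13.4/3.92 = 3.418.
Total gain g = 1 − 1/A = 1 − 1/3.418 = 0.7074.
Known gains sum to 0.174 + 0.383 − 0.012 = 0.545.
g_cld = 0.7074 − 0.545 = 0.16.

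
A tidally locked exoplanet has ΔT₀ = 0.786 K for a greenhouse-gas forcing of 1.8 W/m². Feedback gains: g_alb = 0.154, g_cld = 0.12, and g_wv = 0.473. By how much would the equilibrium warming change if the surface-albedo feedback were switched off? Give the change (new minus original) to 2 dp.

-1.18 K

Original: g = 0.747, ΔT = 0.786/(1−0.747) = 3.1067 K.
Without surface-albedo: g' = 0.593, ΔT' = 0.786/(1−0.593) = 1.9312 K.
Change = 1.9312 − 3.1067 = -1.18 K.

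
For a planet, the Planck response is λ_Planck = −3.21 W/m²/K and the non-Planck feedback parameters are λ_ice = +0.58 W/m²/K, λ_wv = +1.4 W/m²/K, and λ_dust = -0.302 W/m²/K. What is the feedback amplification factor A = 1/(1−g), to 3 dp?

Convert to gains: g_ice = 0.58/3.21 = 0.1807; g_wv = 1.4/3.21 = 0.4361; g_dust = -0.302/3.21 = -0.09408.
Total gain g = 0.52272.
A = 1/(1 − 0.52272) = 2.095.

2.095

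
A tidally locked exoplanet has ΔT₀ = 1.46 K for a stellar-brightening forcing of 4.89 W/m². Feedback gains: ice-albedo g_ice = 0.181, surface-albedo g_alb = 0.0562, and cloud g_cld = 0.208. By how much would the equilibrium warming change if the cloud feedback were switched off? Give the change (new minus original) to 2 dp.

Original: g = 0.4452, ΔT = 1.46/(1−0.4452) = 2.6316 K.
Without cloud: g' = 0.2372, ΔT' = 1.46/(1−0.2372) = 1.9140 K.
Change = 1.9140 − 2.6316 = -0.72 K.

-0.72 K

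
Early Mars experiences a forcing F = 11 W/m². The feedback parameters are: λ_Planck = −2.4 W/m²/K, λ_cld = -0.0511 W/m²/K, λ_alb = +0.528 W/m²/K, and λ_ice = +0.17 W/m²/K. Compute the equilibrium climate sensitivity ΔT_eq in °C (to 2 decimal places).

Net feedback parameter λ = (−2.4) + (-0.0511) + (+0.528) + (+0.17) = -1.7531 W/m²/K.
ΔT = −F/λ = −11/(-1.7531) = 6.27 °C.

6.27 °C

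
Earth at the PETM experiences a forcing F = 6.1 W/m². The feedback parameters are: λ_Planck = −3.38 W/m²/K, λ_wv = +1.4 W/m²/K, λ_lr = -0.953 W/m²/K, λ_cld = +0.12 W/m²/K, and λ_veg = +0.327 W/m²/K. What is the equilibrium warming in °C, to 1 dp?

Net feedback parameter λ = (−3.38) + (+1.4) + (-0.953) + (+0.12) + (+0.327) = -2.486 W/m²/K.
ΔT = −F/λ = −6.1/(-2.486) = 2.5 °C.

2.5 °C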